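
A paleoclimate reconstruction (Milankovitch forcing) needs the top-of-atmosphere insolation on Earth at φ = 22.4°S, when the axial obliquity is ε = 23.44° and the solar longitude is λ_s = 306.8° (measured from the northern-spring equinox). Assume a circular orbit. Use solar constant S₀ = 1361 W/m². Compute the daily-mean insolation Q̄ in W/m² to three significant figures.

Q̄ ≈ 466 W/m²

Solar declination: sin δ = sin ε · sin λ_s = sin 23.44° × sin 306.8° = -0.31852, so δ = -18.574°.
cos H₀ = −tan(-22.4°) tan(-18.574°) = -0.1385, H₀ = 1.7097 rad.
Bracket: H₀ sin φ sin δ + cos φ cos δ sin H₀ = 1.7097×-0.38107×-0.31852 + 0.92455×0.94792×0.99036 = 0.207521 + 0.867951 = 1.075472.
Q̄ = (S₀/π) × [bracket] = (1361/π) × 1.075472 = 465.9 W/m².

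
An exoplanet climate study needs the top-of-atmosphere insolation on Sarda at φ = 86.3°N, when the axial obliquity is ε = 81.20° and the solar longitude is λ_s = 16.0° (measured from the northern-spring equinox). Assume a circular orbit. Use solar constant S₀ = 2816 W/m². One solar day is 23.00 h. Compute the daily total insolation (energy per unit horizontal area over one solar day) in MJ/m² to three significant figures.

Solar declination: sin δ = sin ε · sin λ_s = sin 81.20° × sin 16.0° = 0.27239, so δ = +15.807°.
cos H₀ = −tan(+86.3°) tan(+15.807°) = -4.3778 ≤ −1 ⇒ polar day, H₀ = π.
Bracket: H₀ sin φ sin δ + cos φ cos δ sin H₀ = 3.1416×0.99792×0.27239 + 0.06453×0.96219×0.00000 = 0.853960 + 0.000000 = 0.853960.
Q̄ = (S₀/π) × [bracket] = (2816/π) × 0.853960 = 765.46 W/m².
Daily total = Q̄ × 23.00 h × 3600 s/h = 765.46 × 23.00 × 3600 / 10⁶ = 63.38 MJ/m².

63.4 MJ/m²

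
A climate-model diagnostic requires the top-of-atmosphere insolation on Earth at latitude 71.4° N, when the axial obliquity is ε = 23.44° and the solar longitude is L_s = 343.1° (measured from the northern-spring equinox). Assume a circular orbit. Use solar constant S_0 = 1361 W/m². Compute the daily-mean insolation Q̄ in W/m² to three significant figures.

Q̄ ≈ 71.0 W/m²

Solar declination: sin δ = sin ε · sin L_s = sin 23.44° × sin 343.1° = -0.11564, so δ = -6.640°.
cos h₀ = −tan(+71.4°) tan(-6.640°) = 0.3459, h₀ = 1.2176 rad.
Bracket: h₀ sin ϕ sin δ + cos ϕ cos δ sin h₀ = 1.2176×0.94777×-0.11564 + 0.31896×0.99329×0.93826 = -0.133449 + 0.297259 = 0.163810.
Q̄ = (S_0/π) × [bracket] = (1361/π) × 0.163810 = 70.97 W/m².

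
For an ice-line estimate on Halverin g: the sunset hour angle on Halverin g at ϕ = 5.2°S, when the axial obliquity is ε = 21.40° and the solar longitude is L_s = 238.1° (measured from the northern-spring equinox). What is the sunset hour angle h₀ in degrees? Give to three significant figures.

h₀ = 91.7°

Solar declination: sin δ = sin ε · sin L_s = sin 21.40° × sin 238.1° = -0.30977, so δ = -18.045°.
cos h₀ = −tan ϕ · tan δ = −tan(-5.2°) × tan(-18.045°) = -0.0296, so h₀ = 1.6005 rad = 91.70°.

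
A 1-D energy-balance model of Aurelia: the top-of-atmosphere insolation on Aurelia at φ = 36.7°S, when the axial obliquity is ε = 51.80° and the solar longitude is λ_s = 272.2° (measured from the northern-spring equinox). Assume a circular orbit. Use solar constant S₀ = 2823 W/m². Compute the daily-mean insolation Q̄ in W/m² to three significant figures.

Q̄ ≈ 1.33e+03 W/m²

Solar declination: sin δ = sin ε · sin λ_s = sin 51.80° × sin 272.2° = -0.78528, so δ = -51.746°.
cos H₀ = −tan(-36.7°) tan(-51.746°) = -0.9454, H₀ = 2.8096 rad.
Bracket: H₀ sin φ sin δ + cos φ cos δ sin H₀ = 2.8096×-0.59763×-0.78528 + 0.80178×0.61914×0.32596 = 1.318565 + 0.161811 = 1.480376.
Q̄ = (S₀/π) × [bracket] = (2823/π) × 1.480376 = 1330 W/m².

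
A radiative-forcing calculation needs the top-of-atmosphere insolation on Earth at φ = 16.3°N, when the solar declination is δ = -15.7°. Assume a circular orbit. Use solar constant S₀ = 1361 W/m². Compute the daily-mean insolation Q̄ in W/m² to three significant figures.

Q̄ ≈ 350 W/m²

cos H₀ = −tan(+16.3°) tan(-15.700°) = 0.0822, H₀ = 1.4885 rad.
Bracket: H₀ sin φ sin δ + cos φ cos δ sin H₀ = 1.4885×0.28067×-0.27060 + 0.95981×0.96269×0.99662 = -0.113051 + 0.920876 = 0.807825.
Q̄ = (S₀/π) × [bracket] = (1361/π) × 0.807825 = 350.0 W/m².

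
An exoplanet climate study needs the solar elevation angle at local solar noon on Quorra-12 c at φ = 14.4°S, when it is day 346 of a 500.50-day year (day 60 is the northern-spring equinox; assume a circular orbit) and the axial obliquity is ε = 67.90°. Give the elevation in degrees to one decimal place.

Solar longitude: λ_s = 360° × (346 − 60)/500.50 = 205.714°.
sin δ = sin 67.90° × sin 205.714° = -0.40201, so δ = -23.704°.
At local noon the hour angle is zero, so the zenith angle equals |φ − δ| = |-14.4° − (-23.704°)| = 9.304°.
Elevation = 90° − 9.304° = 80.7°.

80.7°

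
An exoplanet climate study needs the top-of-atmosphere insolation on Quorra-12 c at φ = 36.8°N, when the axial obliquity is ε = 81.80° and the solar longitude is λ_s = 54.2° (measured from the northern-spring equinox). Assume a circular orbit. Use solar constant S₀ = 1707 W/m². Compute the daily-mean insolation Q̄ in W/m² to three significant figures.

Q̄ ≈ 821 W/m²

Solar declination: sin δ = sin ε · sin λ_s = sin 81.80° × sin 54.2° = 0.80277, so δ = +53.396°.
cos H₀ = −tan(+36.8°) tan(+53.396°) = -1.0071 ≤ −1 ⇒ polar day, H₀ = π.
Bracket: H₀ sin φ sin δ + cos φ cos δ sin H₀ = 3.1416×0.59902×0.80277 + 0.80073×0.59629×0.00000 = 1.510718 + 0.000000 = 1.510718.
Q̄ = (S₀/π) × [bracket] = (1707/π) × 1.510718 = 820.9 W/m².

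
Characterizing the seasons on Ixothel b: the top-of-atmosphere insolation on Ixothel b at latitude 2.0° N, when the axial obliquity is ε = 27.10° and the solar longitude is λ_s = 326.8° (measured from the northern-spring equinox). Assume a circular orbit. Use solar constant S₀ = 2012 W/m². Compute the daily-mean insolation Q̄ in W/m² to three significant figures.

Q̄ ≈ 611 W/m²

Solar declination: sin δ = sin ε · sin λ_s = sin 27.10° × sin 326.8° = -0.24944, so δ = -14.444°.
cos H₀ = −tan(+2.0°) tan(-14.444°) = 0.0090, H₀ = 1.5618 rad.
Bracket: H₀ sin φ sin δ + cos φ cos δ sin H₀ = 1.5618×0.03490×-0.24944 + 0.99939×0.96839×0.99996 = -0.013596 + 0.967761 = 0.954165.
Q̄ = (S₀/π) × [bracket] = (2012/π) × 0.954165 = 611.1 W/m².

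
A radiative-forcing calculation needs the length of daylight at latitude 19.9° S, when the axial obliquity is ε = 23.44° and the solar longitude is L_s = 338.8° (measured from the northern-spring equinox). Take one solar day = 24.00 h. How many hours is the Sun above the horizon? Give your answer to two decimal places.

Solar declination: sin δ = sin ε · sin L_s = sin 23.44° × sin 338.8° = -0.14385, so δ = -8.271°.
cos h₀ = −tan ϕ · tan δ = −tan(-19.9°) × tan(-8.271°) = -0.0526, so h₀ = 1.6234 rad = 93.02°.
Daylight = 2h₀/(2π) × 24.00 h = (1.6234/π) × 24.00 = 12.40 h.

12.40 h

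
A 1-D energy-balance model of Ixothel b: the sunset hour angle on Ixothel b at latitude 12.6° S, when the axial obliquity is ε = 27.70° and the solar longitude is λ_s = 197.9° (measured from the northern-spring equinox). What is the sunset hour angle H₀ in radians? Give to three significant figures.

H₀ = 1.60 rad

Solar declination: sin δ = sin ε · sin λ_s = sin 27.70° × sin 197.9° = -0.14287, so δ = -8.214°.
cos H₀ = −tan φ · tan δ = −tan(-12.6°) × tan(-8.214°) = -0.0323, so H₀ = 1.6031 rad = 91.85°.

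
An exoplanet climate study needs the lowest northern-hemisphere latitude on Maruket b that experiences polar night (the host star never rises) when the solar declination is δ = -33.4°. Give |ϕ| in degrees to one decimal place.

|ϕ| = 56.6°

Polar night requires cos h₀ = −tan ϕ tan δ ≥ 1, i.e. tan ϕ tan δ ≤ −1.
The boundary is |tan ϕ| · |tan δ| = 1, so |ϕ| = 90° − |δ| = 90° − 33.4° = 56.6° in the northern hemisphere.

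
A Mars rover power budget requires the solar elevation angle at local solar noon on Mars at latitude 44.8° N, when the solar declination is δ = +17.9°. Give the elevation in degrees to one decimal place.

63.1°

At local noon the hour angle is zero, so the zenith angle equals |φ − δ| = |+44.8° − (+17.900°)| = 26.900°.
Elevation = 90° − 26.900° = 63.1°.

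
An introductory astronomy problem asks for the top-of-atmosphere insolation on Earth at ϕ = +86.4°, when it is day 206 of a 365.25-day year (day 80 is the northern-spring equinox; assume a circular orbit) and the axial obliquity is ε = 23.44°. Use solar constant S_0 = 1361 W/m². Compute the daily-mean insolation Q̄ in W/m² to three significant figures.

Q̄ ≈ 447 W/m²

Solar longitude: L_s = 360° × (206 − 80)/365.25 = 124.189°.
sin δ = sin 23.44° × sin 124.189° = 0.32905, so δ = +19.211°.
cos h₀ = −tan(+86.4°) tan(+19.211°) = -5.5385 ≤ −1 ⇒ polar day, h₀ = π.
Bracket: h₀ sin ϕ sin δ + cos ϕ cos δ sin h₀ = 3.1416×0.99803×0.32905 + 0.06279×0.94431×0.00000 = 1.031707 + 0.000000 = 1.031707.
Q̄ = (S_0/π) × [bracket] = (1361/π) × 1.031707 = 447.0 W/m².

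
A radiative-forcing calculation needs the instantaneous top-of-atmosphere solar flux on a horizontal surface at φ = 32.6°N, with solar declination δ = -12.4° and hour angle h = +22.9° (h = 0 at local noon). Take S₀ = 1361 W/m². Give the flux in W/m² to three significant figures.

cos θ_z = sin φ sin δ + cos φ cos δ cos h = -0.115693 + 0.757951 = 0.642258.
Flux = S₀ · cos θ_z = 1361 × 0.642258 = 874.1 W/m².

874 W/m²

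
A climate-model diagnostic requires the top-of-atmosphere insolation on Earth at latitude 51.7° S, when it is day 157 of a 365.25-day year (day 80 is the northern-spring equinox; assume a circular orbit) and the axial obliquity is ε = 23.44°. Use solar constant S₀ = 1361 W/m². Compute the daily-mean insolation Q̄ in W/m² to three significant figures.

Q̄ ≈ 77.3 W/m²

Solar longitude: λ_s = 360° × (157 − 80)/365.25 = 75.893°.
sin δ = sin 23.44° × sin 75.893° = 0.38579, so δ = +22.693°.
cos H₀ = −tan(-51.7°) tan(+22.693°) = 0.5295, H₀ = 1.0128 rad.
Bracket: H₀ sin φ sin δ + cos φ cos δ sin H₀ = 1.0128×-0.78478×0.38579 + 0.61978×0.92259×0.84832 = -0.306636 + 0.485072 = 0.178436.
Q̄ = (S₀/π) × [bracket] = (1361/π) × 0.178436 = 77.30 W/m².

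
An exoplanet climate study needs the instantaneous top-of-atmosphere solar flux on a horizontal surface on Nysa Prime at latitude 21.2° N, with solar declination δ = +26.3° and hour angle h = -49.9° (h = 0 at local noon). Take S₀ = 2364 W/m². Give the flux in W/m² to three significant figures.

cos θ_z = sin φ sin δ + cos φ cos δ cos h = 0.160225 + 0.538369 = 0.698594.
Flux = S₀ · cos θ_z = 2364 × 0.698594 = 1651 W/m².

1.65e+03 W/m²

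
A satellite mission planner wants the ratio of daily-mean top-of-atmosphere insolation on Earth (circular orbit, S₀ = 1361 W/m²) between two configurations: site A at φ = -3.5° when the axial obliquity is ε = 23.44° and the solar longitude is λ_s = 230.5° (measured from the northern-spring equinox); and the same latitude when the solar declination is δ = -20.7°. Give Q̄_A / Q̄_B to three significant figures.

— Configuration A (φ=-3.5°):
Solar declination: sin δ = sin ε · sin λ_s = sin 23.44° × sin 230.5° = -0.30694, so δ = -17.875°.
cos H₀ = −tan(-3.5°) tan(-17.875°) = -0.0197, H₀ = 1.5905 rad.
Bracket: H₀ sin φ sin δ + cos φ cos δ sin H₀ = 1.5905×-0.06105×-0.30694 + 0.99813×0.95173×0.99981 = 0.029804 + 0.949770 = 0.979574.
Q̄ = (S₀/π) × [bracket] = (1361/π) × 0.979574 = 424.37 W/m².
— Configuration B (φ=-3.5°):
cos H₀ = −tan(-3.5°) tan(-20.700°) = -0.0231, H₀ = 1.5939 rad.
Bracket: H₀ sin φ sin δ + cos φ cos δ sin H₀ = 1.5939×-0.06105×-0.35347 + 0.99813×0.93544×0.99973 = 0.034395 + 0.933439 = 0.967834.
Q̄ = (S₀/π) × [bracket] = (1361/π) × 0.967834 = 419.28 W/m².
Ratio Q̄_A / Q̄_B = 424.37 / 419.28 = 1.012.

Q̄_A / Q̄_B ≈ 1.01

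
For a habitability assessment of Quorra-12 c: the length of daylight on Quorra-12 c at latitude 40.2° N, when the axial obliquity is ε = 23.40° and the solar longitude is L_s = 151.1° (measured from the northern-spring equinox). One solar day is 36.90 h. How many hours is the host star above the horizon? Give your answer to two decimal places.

Solar declination: sin δ = sin ε · sin L_s = sin 23.40° × sin 151.1° = 0.19193, so δ = +11.066°.
cos h₀ = −tan ϕ · tan δ = −tan(+40.2°) × tan(+11.066°) = -0.1653, so h₀ = 1.7368 rad = 99.51°.
Daylight = 2h₀/(2π) × 36.90 h = (1.7368/π) × 36.90 = 20.40 h.

20.40 h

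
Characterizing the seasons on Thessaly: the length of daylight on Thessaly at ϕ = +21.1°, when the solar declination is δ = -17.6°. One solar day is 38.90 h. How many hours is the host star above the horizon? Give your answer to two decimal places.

cos h₀ = −tan ϕ · tan δ = −tan(+21.1°) × tan(-17.600°) = 0.1224, so h₀ = 1.4481 rad = 82.97°.
Daylight = 2h₀/(2π) × 38.90 h = (1.4481/π) × 38.90 = 17.93 h.

17.93 h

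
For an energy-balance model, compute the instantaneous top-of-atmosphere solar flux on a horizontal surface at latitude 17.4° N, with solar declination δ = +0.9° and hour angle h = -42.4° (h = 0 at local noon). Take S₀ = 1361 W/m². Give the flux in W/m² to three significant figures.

965 W/m²

cos θ_z = sin φ sin δ + cos φ cos δ cos h = 0.004697 + 0.704577 = 0.709274.
Flux = S₀ · cos θ_z = 1361 × 0.709274 = 965.3 W/m².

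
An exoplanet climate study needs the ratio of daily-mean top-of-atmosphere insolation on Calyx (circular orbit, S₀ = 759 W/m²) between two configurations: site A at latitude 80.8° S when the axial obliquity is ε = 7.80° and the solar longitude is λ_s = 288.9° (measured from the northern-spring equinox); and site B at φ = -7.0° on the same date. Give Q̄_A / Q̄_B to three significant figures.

Q̄_A / Q̄_B ≈ 0.408

— Configuration A (φ=-80.8°):
Solar declination: sin δ = sin ε · sin λ_s = sin 7.80° × sin 288.9° = -0.12840, so δ = -7.377°.
cos H₀ = −tan(-80.8°) tan(-7.377°) = -0.7994, H₀ = 2.4970 rad.
Bracket: H₀ sin φ sin δ + cos φ cos δ sin H₀ = 2.4970×-0.98714×-0.12840 + 0.15988×0.99172×0.60084 = 0.316492 + 0.095267 = 0.411759.
Q̄ = (S₀/π) × [bracket] = (759/π) × 0.411759 = 99.480 W/m².
— Configuration B (φ=-7.0°):
cos H₀ = −tan(-7.0°) tan(-7.377°) = -0.0159, H₀ = 1.5867 rad.
Bracket: H₀ sin φ sin δ + cos φ cos δ sin H₀ = 1.5867×-0.12187×-0.12840 + 0.99255×0.99172×0.99987 = 0.024829 + 0.984204 = 1.009033.
Q̄ = (S₀/π) × [bracket] = (759/π) × 1.009033 = 243.78 W/m².
Ratio Q̄_A / Q̄_B = 99.480 / 243.78 = 0.4081.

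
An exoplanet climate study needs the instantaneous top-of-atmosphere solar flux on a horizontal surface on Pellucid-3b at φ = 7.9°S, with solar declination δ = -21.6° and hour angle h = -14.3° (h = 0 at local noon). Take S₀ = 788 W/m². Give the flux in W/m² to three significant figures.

743 W/m²

cos θ_z = sin φ sin δ + cos φ cos δ cos h = 0.050597 + 0.892417 = 0.943014.
Flux = S₀ · cos θ_z = 788 × 0.943014 = 743.1 W/m².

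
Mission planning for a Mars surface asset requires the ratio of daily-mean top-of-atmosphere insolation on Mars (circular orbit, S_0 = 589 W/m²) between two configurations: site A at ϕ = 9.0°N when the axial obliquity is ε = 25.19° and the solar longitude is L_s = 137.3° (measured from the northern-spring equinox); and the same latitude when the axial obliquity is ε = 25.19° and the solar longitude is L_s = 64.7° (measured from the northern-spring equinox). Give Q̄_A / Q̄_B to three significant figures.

— Configuration A (ϕ=+9.0°):
Solar declination: sin δ = sin ε · sin L_s = sin 25.19° × sin 137.3° = 0.28864, so δ = +16.777°.
cos h₀ = −tan(+9.0°) tan(+16.777°) = -0.0477, h₀ = 1.6186 rad.
Bracket: h₀ sin ϕ sin δ + cos ϕ cos δ sin h₀ = 1.6186×0.15643×0.28864 + 0.98769×0.95744×0.99886 = 0.073083 + 0.944576 = 1.017659.
Q̄ = (S_0/π) × [bracket] = (589/π) × 1.017659 = 190.80 W/m².
— Configuration B (ϕ=+9.0°):
Solar declination: sin δ = sin ε · sin L_s = sin 25.19° × sin 64.7° = 0.38480, so δ = +22.631°.
cos h₀ = −tan(+9.0°) tan(+22.631°) = -0.0660, h₀ = 1.6369 rad.
Bracket: h₀ sin ϕ sin δ + cos ϕ cos δ sin h₀ = 1.6369×0.15643×0.38480 + 0.98769×0.92300×0.99782 = 0.098532 + 0.909650 = 1.008182.
Q̄ = (S_0/π) × [bracket] = (589/π) × 1.008182 = 189.02 W/m².
Ratio Q̄_A / Q̄_B = 190.80 / 189.02 = 1.009.

Q̄_A / Q̄_B ≈ 1.01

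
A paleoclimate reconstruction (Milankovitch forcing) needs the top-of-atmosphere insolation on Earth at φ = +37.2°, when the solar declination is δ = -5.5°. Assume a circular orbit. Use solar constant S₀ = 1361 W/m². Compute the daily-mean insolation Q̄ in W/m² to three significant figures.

cos H₀ = −tan(+37.2°) tan(-5.500°) = 0.0731, H₀ = 1.4976 rad.
Bracket: H₀ sin φ sin δ + cos φ cos δ sin H₀ = 1.4976×0.60460×-0.09585 + 0.79653×0.99540×0.99733 = -0.086787 + 0.790749 = 0.703962.
Q̄ = (S₀/π) × [bracket] = (1361/π) × 0.703962 = 305.0 W/m².

Q̄ ≈ 305 W/m²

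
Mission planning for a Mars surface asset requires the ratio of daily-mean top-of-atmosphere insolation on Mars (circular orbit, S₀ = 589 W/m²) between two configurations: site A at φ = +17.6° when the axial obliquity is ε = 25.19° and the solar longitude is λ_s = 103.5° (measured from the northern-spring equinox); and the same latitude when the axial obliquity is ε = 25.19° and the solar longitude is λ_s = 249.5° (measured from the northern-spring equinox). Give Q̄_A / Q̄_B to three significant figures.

Q̄_A / Q̄_B ≈ 1.55

— Configuration A (φ=+17.6°):
Solar declination: sin δ = sin ε · sin λ_s = sin 25.19° × sin 103.5° = 0.41386, so δ = +24.448°.
cos H₀ = −tan(+17.6°) tan(+24.448°) = -0.1442, H₀ = 1.7155 rad.
Bracket: H₀ sin φ sin δ + cos φ cos δ sin H₀ = 1.7155×0.30237×0.41386 + 0.95319×0.91034×0.98955 = 0.214676 + 0.858659 = 1.073335.
Q̄ = (S₀/π) × [bracket] = (589/π) × 1.073335 = 201.23 W/m².
— Configuration B (φ=+17.6°):
Solar declination: sin δ = sin ε · sin λ_s = sin 25.19° × sin 249.5° = -0.39867, so δ = -23.495°.
cos H₀ = −tan(+17.6°) tan(-23.495°) = 0.1379, H₀ = 1.4325 rad.
Bracket: H₀ sin φ sin δ + cos φ cos δ sin H₀ = 1.4325×0.30237×-0.39867 + 0.95319×0.91710×0.99045 = -0.172682 + 0.865822 = 0.693140.
Q̄ = (S₀/π) × [bracket] = (589/π) × 0.693140 = 129.95 W/m².
Ratio Q̄_A / Q̄_B = 201.23 / 129.95 = 1.549.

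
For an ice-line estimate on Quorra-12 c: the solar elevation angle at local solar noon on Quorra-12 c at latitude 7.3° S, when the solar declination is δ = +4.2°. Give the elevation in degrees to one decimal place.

78.5°

At local noon the hour angle is zero, so the zenith angle equals |φ − δ| = |-7.3° − (+4.200°)| = 11.500°.
Elevation = 90° − 11.500° = 78.5°.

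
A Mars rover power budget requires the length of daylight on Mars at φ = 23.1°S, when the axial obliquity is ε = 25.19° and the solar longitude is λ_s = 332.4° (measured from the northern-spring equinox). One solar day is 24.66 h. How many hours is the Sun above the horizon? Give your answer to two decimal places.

13.00 h

Solar declination: sin δ = sin ε · sin λ_s = sin 25.19° × sin 332.4° = -0.19719, so δ = -11.373°.
cos H₀ = −tan φ · tan δ = −tan(-23.1°) × tan(-11.373°) = -0.0858, so H₀ = 1.6567 rad = 94.92°.
Daylight = 2H₀/(2π) × 24.66 h = (1.6567/π) × 24.66 = 13.00 h.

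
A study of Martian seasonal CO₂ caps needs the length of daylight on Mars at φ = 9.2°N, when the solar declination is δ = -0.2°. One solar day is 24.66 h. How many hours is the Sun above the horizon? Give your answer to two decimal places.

cos H₀ = −tan φ · tan δ = −tan(+9.2°) × tan(-0.200°) = 0.0006, so H₀ = 1.5702 rad = 89.97°.
Daylight = 2H₀/(2π) × 24.66 h = (1.5702/π) × 24.66 = 12.33 h.

12.33 h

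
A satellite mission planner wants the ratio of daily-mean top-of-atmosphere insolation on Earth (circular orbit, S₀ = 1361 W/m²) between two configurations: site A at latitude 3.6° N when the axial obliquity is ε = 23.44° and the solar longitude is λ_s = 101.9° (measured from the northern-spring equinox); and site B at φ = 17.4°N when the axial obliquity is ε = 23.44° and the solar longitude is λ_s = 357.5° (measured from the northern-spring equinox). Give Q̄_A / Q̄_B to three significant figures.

Q̄_A / Q̄_B ≈ 1.01

— Configuration A (φ=+3.6°):
Solar declination: sin δ = sin ε · sin λ_s = sin 23.44° × sin 101.9° = 0.38924, so δ = +22.907°.
cos H₀ = −tan(+3.6°) tan(+22.907°) = -0.0266, H₀ = 1.5974 rad.
Bracket: H₀ sin φ sin δ + cos φ cos δ sin H₀ = 1.5974×0.06279×0.38924 + 0.99803×0.92114×0.99965 = 0.039041 + 0.919004 = 0.958045.
Q̄ = (S₀/π) × [bracket] = (1361/π) × 0.958045 = 415.04 W/m².
— Configuration B (φ=+17.4°):
Solar declination: sin δ = sin ε · sin λ_s = sin 23.44° × sin 357.5° = -0.01735, so δ = -0.994°.
cos H₀ = −tan(+17.4°) tan(-0.994°) = 0.0054, H₀ = 1.5654 rad.
Bracket: H₀ sin φ sin δ + cos φ cos δ sin H₀ = 1.5654×0.29904×-0.01735 + 0.95424×0.99985×0.99999 = -0.008122 + 0.954087 = 0.945965.
Q̄ = (S₀/π) × [bracket] = (1361/π) × 0.945965 = 409.81 W/m².
Ratio Q̄_A / Q̄_B = 415.04 / 409.81 = 1.013.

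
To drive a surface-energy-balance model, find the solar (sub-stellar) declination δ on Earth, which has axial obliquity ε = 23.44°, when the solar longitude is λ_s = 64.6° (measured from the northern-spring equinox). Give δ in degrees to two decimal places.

δ = +21.06°

sin δ = sin ε · sin λ_s = sin 23.44° × sin 64.6° = 0.359336.
δ = arcsin(0.359336) = +21.06°.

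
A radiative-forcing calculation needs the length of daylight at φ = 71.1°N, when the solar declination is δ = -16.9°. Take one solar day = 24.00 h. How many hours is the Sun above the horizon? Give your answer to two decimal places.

cos H₀ = −tan φ · tan δ = −tan(+71.1°) × tan(-16.900°) = 0.8874, so H₀ = 0.4791 rad = 27.45°.
Daylight = 2H₀/(2π) × 24.00 h = (0.4791/π) × 24.00 = 3.66 h.

3.66 h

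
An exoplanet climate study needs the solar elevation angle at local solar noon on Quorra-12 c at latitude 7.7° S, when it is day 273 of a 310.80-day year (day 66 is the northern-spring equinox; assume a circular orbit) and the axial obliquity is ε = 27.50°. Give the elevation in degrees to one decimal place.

Solar longitude: λ_s = 360° × (273 − 66)/310.80 = 239.768°.
sin δ = sin 27.50° × sin 239.768° = -0.39895, so δ = -23.513°.
At local noon the hour angle is zero, so the zenith angle equals |φ − δ| = |-7.7° − (-23.513°)| = 15.813°.
Elevation = 90° − 15.813° = 74.2°.

74.2°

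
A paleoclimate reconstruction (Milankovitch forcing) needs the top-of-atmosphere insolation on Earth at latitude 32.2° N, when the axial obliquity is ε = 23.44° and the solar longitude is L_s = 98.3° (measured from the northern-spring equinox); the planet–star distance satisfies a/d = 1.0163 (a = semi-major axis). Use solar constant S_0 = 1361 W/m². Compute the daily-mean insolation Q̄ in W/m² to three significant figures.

Q̄ ≈ 508 W/m²

Solar declination: sin δ = sin ε · sin L_s = sin 23.44° × sin 98.3° = 0.39362, so δ = +23.180°.
cos h₀ = −tan(+32.2°) tan(+23.180°) = -0.2696, h₀ = 1.8438 rad.
Bracket: h₀ sin ϕ sin δ + cos ϕ cos δ sin h₀ = 1.8438×0.53288×0.39362 + 0.84619×0.91927×0.96296 = 0.386741 + 0.749065 = 1.135806.
Inverse-square distance factor (a/d)² = 1.0163² = 1.032866.
Q̄ = (S_0/π) × 1.032866 × [bracket] = (1361/π) × 1.032866 × 1.135806 = 508.2 W/m².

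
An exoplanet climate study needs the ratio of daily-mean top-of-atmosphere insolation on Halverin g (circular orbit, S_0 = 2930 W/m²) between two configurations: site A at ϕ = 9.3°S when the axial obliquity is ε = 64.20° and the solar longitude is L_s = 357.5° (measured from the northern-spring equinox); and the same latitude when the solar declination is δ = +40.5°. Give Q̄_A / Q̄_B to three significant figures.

— Configuration A (ϕ=-9.3°):
Solar declination: sin δ = sin ε · sin L_s = sin 64.20° × sin 357.5° = -0.03927, so δ = -2.251°.
cos h₀ = −tan(-9.3°) tan(-2.251°) = -0.0064, h₀ = 1.5772 rad.
Bracket: h₀ sin ϕ sin δ + cos ϕ cos δ sin h₀ = 1.5772×-0.16160×-0.03927 + 0.98686×0.99923×0.99998 = 0.010009 + 0.986080 = 0.996089.
Q̄ = (S_0/π) × [bracket] = (2930/π) × 0.996089 = 929.00 W/m².
— Configuration B (ϕ=-9.3°):
cos h₀ = −tan(-9.3°) tan(+40.500°) = 0.1399, h₀ = 1.4305 rad.
Bracket: h₀ sin ϕ sin δ + cos ϕ cos δ sin h₀ = 1.4305×-0.16160×0.64945 + 0.98686×0.76041×0.99017 = -0.150133 + 0.743042 = 0.592909.
Q̄ = (S_0/π) × [bracket] = (2930/π) × 0.592909 = 552.98 W/m².
Ratio Q̄_A / Q̄_B = 929.00 / 552.98 = 1.680.

Q̄_A / Q̄_B ≈ 1.68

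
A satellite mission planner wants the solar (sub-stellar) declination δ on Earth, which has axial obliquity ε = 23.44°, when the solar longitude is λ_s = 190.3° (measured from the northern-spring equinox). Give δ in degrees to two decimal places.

sin δ = sin ε · sin λ_s = sin 23.44° × sin 190.3° = -0.071125.
δ = arcsin(-0.071125) = -4.08°.

δ = -4.08°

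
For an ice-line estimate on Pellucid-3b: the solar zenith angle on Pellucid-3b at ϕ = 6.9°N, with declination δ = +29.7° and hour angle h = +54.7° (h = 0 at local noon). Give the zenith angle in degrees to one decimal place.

θ_z = 56.1°

cos θ_z = sin ϕ sin δ + cos ϕ cos δ cos h = 0.059523 + 0.498310 = 0.557833.
θ_z = arccos(0.557833) = 56.1°.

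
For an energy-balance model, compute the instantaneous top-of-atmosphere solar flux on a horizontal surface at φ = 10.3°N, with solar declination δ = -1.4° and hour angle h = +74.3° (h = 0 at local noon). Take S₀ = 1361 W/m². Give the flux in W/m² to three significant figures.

cos θ_z = sin φ sin δ + cos φ cos δ cos h = -0.004369 + 0.266160 = 0.261791.
Flux = S₀ · cos θ_z = 1361 × 0.261791 = 356.3 W/m².

356 W/m²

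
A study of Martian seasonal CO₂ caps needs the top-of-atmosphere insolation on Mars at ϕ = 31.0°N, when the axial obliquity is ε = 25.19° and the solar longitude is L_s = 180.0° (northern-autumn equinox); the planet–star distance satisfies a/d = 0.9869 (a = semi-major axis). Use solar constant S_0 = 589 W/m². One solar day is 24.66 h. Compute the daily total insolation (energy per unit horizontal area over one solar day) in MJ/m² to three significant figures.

13.9 MJ/m²

Solar declination: sin δ = sin ε · sin L_s = sin 25.19° × sin 180.0° = 0.00000, so δ = +0.000°.
cos h₀ = −tan(+31.0°) tan(+0.000°) = -0.0000, h₀ = 1.5708 rad.
Bracket: h₀ sin ϕ sin δ + cos ϕ cos δ sin h₀ = 1.5708×0.51504×0.00000 + 0.85717×1.00000×1.00000 = 0.000000 + 0.857170 = 0.857170.
Inverse-square distance factor (a/d)² = 0.9869² = 0.973972.
Q̄ = (S_0/π) × 0.973972 × [bracket] = (589/π) × 0.973972 × 0.857170 = 156.52 W/m².
Daily total = Q̄ × 24.66 h × 3600 s/h = 156.52 × 24.66 × 3600 / 10⁶ = 13.90 MJ/m².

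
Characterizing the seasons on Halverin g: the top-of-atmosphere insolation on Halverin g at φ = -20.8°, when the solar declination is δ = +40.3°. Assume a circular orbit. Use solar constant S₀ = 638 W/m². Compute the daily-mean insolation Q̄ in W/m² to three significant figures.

Q̄ ≈ 79.1 W/m²

cos H₀ = −tan(-20.8°) tan(+40.300°) = 0.3221, H₀ = 1.2428 rad.
Bracket: H₀ sin φ sin δ + cos φ cos δ sin H₀ = 1.2428×-0.35511×0.64679 + 0.93483×0.76267×0.94669 = -0.285448 + 0.674959 = 0.389511.
Q̄ = (S₀/π) × [bracket] = (638/π) × 0.389511 = 79.10 W/m².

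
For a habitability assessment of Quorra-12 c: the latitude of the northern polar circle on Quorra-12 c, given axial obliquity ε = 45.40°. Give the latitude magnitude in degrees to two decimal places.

44.60°

The polar circle is the lowest latitude that experiences at least one full rotation of continuous daylight at the northern-summer solstice; it lies at |φ| = 90° − ε = 90° − 45.40° = 44.60°.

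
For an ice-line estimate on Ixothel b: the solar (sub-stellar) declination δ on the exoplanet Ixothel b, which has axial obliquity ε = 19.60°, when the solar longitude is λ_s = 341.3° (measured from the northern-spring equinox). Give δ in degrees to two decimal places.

δ = -6.17°

sin δ = sin ε · sin λ_s = sin 19.60° × sin 341.3° = -0.107550.
δ = arcsin(-0.107550) = -6.17°.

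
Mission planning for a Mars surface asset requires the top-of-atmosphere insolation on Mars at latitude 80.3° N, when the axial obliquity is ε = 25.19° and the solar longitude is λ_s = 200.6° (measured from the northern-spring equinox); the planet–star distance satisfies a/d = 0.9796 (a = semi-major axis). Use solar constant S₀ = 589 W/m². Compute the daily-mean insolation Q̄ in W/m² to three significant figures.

Solar declination: sin δ = sin ε · sin λ_s = sin 25.19° × sin 200.6° = -0.14975, so δ = -8.613°.
cos H₀ = −tan(+80.3°) tan(-8.613°) = 0.8861, H₀ = 0.4820 rad.
Bracket: H₀ sin φ sin δ + cos φ cos δ sin H₀ = 0.4820×0.98570×-0.14975 + 0.16849×0.98872×0.46355 = -0.071147 + 0.077223 = 0.006076.
Inverse-square distance factor (a/d)² = 0.9796² = 0.959616.
Q̄ = (S₀/π) × 0.959616 × [bracket] = (589/π) × 0.959616 × 0.006076 = 1.093 W/m².

Q̄ ≈ 1.09 W/m²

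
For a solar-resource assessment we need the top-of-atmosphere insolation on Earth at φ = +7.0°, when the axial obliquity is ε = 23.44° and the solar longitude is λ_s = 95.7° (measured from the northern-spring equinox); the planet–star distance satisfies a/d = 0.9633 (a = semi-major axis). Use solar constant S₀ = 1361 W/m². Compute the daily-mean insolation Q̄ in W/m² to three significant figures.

Solar declination: sin δ = sin ε · sin λ_s = sin 23.44° × sin 95.7° = 0.39582, so δ = +23.317°.
cos H₀ = −tan(+7.0°) tan(+23.317°) = -0.0529, H₀ = 1.6237 rad.
Bracket: H₀ sin φ sin δ + cos φ cos δ sin H₀ = 1.6237×0.12187×0.39582 + 0.99255×0.91833×0.99860 = 0.078325 + 0.910212 = 0.988537.
Inverse-square distance factor (a/d)² = 0.9633² = 0.927947.
Q̄ = (S₀/π) × 0.927947 × [bracket] = (1361/π) × 0.927947 × 0.988537 = 397.4 W/m².

Q̄ ≈ 397 W/m²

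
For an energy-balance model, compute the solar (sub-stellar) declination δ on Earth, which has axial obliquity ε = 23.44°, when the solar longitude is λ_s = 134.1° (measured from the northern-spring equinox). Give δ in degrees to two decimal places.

sin δ = sin ε · sin λ_s = sin 23.44° × sin 134.1° = 0.285662.
δ = arcsin(0.285662) = +16.60°.

δ = +16.60°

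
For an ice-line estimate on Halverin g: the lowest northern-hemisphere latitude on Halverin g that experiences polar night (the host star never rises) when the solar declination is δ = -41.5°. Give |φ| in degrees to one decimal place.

Polar night requires cos H₀ = −tan φ tan δ ≥ 1, i.e. tan φ tan δ ≤ −1.
The boundary is |tan φ| · |tan δ| = 1, so |φ| = 90° − |δ| = 90° − 41.5° = 48.5° in the northern hemisphere.

|φ| = 48.5°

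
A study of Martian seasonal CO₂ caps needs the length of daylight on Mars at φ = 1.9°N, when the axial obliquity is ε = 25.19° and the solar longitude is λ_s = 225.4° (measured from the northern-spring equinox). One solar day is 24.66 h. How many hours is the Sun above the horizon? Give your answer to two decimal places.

Solar declination: sin δ = sin ε · sin λ_s = sin 25.19° × sin 225.4° = -0.30305, so δ = -17.641°.
cos H₀ = −tan φ · tan δ = −tan(+1.9°) × tan(-17.641°) = 0.0105, so H₀ = 1.5602 rad = 89.40°.
Daylight = 2H₀/(2π) × 24.66 h = (1.5602/π) × 24.66 = 12.25 h.

12.25 h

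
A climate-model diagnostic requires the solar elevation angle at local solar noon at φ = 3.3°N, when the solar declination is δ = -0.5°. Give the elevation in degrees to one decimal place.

At local noon the hour angle is zero, so the zenith angle equals |φ − δ| = |+3.3° − (-0.500°)| = 3.800°.
Elevation = 90° − 3.800° = 86.2°.

86.2°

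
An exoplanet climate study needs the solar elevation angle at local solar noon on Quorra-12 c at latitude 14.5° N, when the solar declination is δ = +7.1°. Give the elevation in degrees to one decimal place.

82.6°

At local noon the hour angle is zero, so the zenith angle equals |ϕ − δ| = |+14.5° − (+7.100°)| = 7.400°.
Elevation = 90° − 7.400° = 82.6°.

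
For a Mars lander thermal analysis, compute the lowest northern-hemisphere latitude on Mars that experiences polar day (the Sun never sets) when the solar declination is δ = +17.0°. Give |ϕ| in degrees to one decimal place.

Polar day requires cos h₀ = −tan ϕ tan δ ≤ −1, i.e. tan ϕ tan δ ≥ 1.
The boundary is |tan ϕ| · |tan δ| = 1, so |ϕ| = 90° − |δ| = 90° − 17.0° = 73.0° in the northern hemisphere.

|ϕ| = 73.0°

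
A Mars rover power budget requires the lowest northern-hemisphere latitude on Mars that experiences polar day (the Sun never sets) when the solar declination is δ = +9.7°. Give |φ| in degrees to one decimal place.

Polar day requires cos H₀ = −tan φ tan δ ≤ −1, i.e. tan φ tan δ ≥ 1.
The boundary is |tan φ| · |tan δ| = 1, so |φ| = 90° − |δ| = 90° − 9.7° = 80.3° in the northern hemisphere.

|φ| = 80.3°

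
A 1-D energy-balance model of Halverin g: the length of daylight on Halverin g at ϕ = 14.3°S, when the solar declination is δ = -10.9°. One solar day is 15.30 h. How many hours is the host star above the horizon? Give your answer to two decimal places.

cos h₀ = −tan ϕ · tan δ = −tan(-14.3°) × tan(-10.900°) = -0.0491, so h₀ = 1.6199 rad = 92.81°.
Daylight = 2h₀/(2π) × 15.30 h = (1.6199/π) × 15.30 = 7.89 h.

7.89 h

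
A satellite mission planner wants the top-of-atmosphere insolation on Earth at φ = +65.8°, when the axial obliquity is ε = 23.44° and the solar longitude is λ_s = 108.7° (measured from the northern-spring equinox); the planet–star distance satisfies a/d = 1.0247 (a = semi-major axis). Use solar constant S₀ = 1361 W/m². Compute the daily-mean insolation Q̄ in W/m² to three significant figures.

Q̄ ≈ 496 W/m²

Solar declination: sin δ = sin ε · sin λ_s = sin 23.44° × sin 108.7° = 0.37679, so δ = +22.135°.
cos H₀ = −tan(+65.8°) tan(+22.135°) = -0.9051, H₀ = 2.7024 rad.
Bracket: H₀ sin φ sin δ + cos φ cos δ sin H₀ = 2.7024×0.91212×0.37679 + 0.40992×0.92630×0.42520 = 0.928755 + 0.161452 = 1.090207.
Inverse-square distance factor (a/d)² = 1.0247² = 1.050010.
Q̄ = (S₀/π) × 1.050010 × [bracket] = (1361/π) × 1.050010 × 1.090207 = 495.9 W/m².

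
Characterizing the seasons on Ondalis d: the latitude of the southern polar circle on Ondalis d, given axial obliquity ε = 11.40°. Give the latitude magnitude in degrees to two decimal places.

78.60°

The polar circle is the lowest latitude that experiences at least one full rotation of continuous darkness at the northern-summer solstice; it lies at |ϕ| = 90° − ε = 90° − 11.40° = 78.60°.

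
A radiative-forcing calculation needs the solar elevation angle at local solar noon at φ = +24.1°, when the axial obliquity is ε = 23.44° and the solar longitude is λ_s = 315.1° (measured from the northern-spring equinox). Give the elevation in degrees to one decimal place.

Solar declination: sin δ = sin ε · sin λ_s = sin 23.44° × sin 315.1° = -0.28079, so δ = -16.307°.
At local noon the hour angle is zero, so the zenith angle equals |φ − δ| = |+24.1° − (-16.307°)| = 40.407°.
Elevation = 90° − 40.407° = 49.6°.

49.6°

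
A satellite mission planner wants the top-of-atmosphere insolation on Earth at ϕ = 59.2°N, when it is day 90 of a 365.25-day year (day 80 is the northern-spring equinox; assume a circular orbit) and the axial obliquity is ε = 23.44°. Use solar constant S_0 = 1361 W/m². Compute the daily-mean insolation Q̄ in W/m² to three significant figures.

Q̄ ≈ 263 W/m²

Solar longitude: L_s = 360° × (90 − 80)/365.25 = 9.856°.
sin δ = sin 23.44° × sin 9.856° = 0.06809, so δ = +3.904°.
cos h₀ = −tan(+59.2°) tan(+3.904°) = -0.1145, h₀ = 1.6855 rad.
Bracket: h₀ sin ϕ sin δ + cos ϕ cos δ sin h₀ = 1.6855×0.85896×0.06809 + 0.51204×0.99768×0.99342 = 0.098579 + 0.507491 = 0.606070.
Q̄ = (S_0/π) × [bracket] = (1361/π) × 0.606070 = 262.6 W/m².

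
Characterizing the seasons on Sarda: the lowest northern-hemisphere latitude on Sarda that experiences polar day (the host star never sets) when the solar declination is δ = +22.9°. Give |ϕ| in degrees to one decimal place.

|ϕ| = 67.1°

Polar day requires cos h₀ = −tan ϕ tan δ ≤ −1, i.e. tan ϕ tan δ ≥ 1.
The boundary is |tan ϕ| · |tan δ| = 1, so |ϕ| = 90° − |δ| = 90° − 22.9° = 67.1° in the northern hemisphere.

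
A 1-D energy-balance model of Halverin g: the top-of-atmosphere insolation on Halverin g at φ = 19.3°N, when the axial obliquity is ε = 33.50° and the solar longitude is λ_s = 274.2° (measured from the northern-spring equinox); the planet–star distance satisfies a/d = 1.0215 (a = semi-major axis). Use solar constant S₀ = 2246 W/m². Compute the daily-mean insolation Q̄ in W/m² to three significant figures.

Solar declination: sin δ = sin ε · sin λ_s = sin 33.50° × sin 274.2° = -0.55045, so δ = -33.398°.
cos H₀ = −tan(+19.3°) tan(-33.398°) = 0.2309, H₀ = 1.3378 rad.
Bracket: H₀ sin φ sin δ + cos φ cos δ sin H₀ = 1.3378×0.33051×-0.55045 + 0.94380×0.83487×0.97298 = -0.243385 + 0.766660 = 0.523275.
Inverse-square distance factor (a/d)² = 1.0215² = 1.043462.
Q̄ = (S₀/π) × 1.043462 × [bracket] = (2246/π) × 1.043462 × 0.523275 = 390.4 W/m².

Q̄ ≈ 390 W/m²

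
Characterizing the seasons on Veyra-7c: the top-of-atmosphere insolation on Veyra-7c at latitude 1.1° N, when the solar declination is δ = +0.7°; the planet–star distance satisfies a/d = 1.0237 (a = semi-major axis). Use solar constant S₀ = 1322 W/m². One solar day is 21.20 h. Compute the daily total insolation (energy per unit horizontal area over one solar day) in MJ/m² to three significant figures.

cos H₀ = −tan(+1.1°) tan(+0.700°) = -0.0002, H₀ = 1.5710 rad.
Bracket: H₀ sin φ sin δ + cos φ cos δ sin H₀ = 1.5710×0.01920×0.01222 + 0.99982×0.99993×1.00000 = 0.000369 + 0.999750 = 1.000119.
Inverse-square distance factor (a/d)² = 1.0237² = 1.047962.
Q̄ = (S₀/π) × 1.047962 × [bracket] = (1322/π) × 1.047962 × 1.000119 = 441.04 W/m².
Daily total = Q̄ × 21.20 h × 3600 s/h = 441.04 × 21.20 × 3600 / 10⁶ = 33.66 MJ/m².

33.7 MJ/m²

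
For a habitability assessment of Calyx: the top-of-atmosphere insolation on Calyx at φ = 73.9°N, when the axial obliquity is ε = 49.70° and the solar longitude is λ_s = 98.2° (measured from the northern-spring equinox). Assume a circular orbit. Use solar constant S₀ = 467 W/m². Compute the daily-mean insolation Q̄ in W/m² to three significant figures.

Q̄ ≈ 339 W/m²

Solar declination: sin δ = sin ε · sin λ_s = sin 49.70° × sin 98.2° = 0.75487, so δ = +49.014°.
cos H₀ = −tan(+73.9°) tan(+49.014°) = -3.9875 ≤ −1 ⇒ polar day, H₀ = π.
Bracket: H₀ sin φ sin δ + cos φ cos δ sin H₀ = 3.1416×0.96078×0.75487 + 0.27731×0.65587×0.00000 = 2.278489 + 0.000000 = 2.278489.
Q̄ = (S₀/π) × [bracket] = (467/π) × 2.278489 = 338.7 W/m².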